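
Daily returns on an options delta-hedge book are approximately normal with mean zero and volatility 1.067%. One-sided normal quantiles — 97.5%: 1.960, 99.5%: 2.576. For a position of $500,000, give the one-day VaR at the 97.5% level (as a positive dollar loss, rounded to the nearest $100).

VaR = z·σ = 1.960 × 1.067% = 2.091%.
On $500,000: 0.02091 × $500,000 = $10,455.

$10,500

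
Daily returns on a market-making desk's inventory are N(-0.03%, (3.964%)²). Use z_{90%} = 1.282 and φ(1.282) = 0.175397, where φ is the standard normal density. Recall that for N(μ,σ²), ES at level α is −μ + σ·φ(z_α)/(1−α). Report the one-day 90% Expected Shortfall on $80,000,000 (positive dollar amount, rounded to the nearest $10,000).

$5,590,000

Tail multiplier: φ(z)/(1−α) = 0.175397 / 0.1 = 1.754.
ES = −(-0.03%) + 3.964% × 1.754 = 6.983%.
On $80,000,000: 0.06983 × $80,000,000 = $5,586,400.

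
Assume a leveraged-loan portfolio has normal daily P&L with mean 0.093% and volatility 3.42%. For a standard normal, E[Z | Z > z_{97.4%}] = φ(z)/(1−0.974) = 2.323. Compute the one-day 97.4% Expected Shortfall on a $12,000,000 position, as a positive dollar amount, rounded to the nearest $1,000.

$942,000

ES = −(0.093%) + 3.42% × 2.323 = 7.852%.
On $12,000,000: 0.07852 × $12,000,000 = $942,240.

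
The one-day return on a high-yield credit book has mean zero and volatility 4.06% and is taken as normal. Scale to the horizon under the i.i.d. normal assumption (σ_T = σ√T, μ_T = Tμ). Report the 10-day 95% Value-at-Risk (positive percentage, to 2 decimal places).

21.12%

At 95%, z = 1.645.
σ_{10d} = 4.06% × √10 = 12.839%.
VaR = 1.645 × 12.839% = 21.120%.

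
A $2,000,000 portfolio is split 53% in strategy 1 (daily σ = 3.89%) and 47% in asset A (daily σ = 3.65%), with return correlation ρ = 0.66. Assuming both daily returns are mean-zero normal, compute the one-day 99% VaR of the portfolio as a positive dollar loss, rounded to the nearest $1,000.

σ_p² = 0.53²·3.89² + 0.47²·3.65² + 2·0.66·0.53·0.47·3.89·3.65 = 11.8622 (%²).
σ_p = √11.8622 = 3.444%.
At 99%, z = 2.326.
VaR = 2.326 × 3.444% = 8.011%; on $2,000,000 that is $160,220.

$160,000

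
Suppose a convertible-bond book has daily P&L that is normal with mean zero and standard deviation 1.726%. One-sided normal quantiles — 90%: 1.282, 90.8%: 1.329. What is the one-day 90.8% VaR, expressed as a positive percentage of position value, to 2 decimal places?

VaR = z·σ = 1.329 × 1.726% = 2.294%.

2.29%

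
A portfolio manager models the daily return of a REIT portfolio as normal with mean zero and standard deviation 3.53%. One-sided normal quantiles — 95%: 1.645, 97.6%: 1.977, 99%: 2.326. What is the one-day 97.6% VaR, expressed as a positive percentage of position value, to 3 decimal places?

6.979%

VaR = z·σ = 1.977 × 3.53% = 6.979%.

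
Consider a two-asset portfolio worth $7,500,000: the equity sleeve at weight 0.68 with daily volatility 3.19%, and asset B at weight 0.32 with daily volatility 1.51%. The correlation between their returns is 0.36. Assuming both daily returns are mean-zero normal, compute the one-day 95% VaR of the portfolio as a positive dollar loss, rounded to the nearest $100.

σ_p² = 0.68²·3.19² + 0.32²·1.51² + 2·0.36·0.68·0.32·3.19·1.51 = 5.6936 (%²).
σ_p = √5.6936 = 2.386%.
At 95%, z = 1.645.
VaR = 1.645 × 2.386% = 3.925%; on $7,500,000 that is $294,375.

$294,400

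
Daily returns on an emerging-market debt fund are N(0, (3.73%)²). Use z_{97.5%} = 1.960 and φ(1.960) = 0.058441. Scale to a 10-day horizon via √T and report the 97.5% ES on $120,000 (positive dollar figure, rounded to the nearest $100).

$33,100

σ_{10d} = 3.73% × √10 = 11.795%.
ES multiplier = φ(z)/(1−α) = 0.058441/0.025 = 2.338.
ES = 11.795% × 2.338 = 27.577%; on $120,000: $33,092.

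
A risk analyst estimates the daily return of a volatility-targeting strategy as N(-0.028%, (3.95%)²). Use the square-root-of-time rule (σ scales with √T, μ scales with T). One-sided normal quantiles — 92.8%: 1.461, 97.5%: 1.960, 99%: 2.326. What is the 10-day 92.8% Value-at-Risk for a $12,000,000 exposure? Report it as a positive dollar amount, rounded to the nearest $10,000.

σ_{10d} = 3.95% × √10 = 12.491%; μ_{10d} = 10 × -0.028% = -0.280%.
VaR = −(-0.280%) + 1.461 × 12.491% = 18.529%.
On $12,000,000: 0.18529 × $12,000,000 = $2,223,480.

$2,220,000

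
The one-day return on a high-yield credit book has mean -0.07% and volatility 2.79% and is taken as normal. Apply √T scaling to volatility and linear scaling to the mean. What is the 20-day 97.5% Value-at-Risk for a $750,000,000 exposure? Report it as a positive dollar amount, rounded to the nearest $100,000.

$193,900,000

At 97.5%, z = 1.960.
σ_{20d} = 2.79% × √20 = 12.477%; μ_{20d} = 20 × -0.07% = -1.400%.
VaR = −(-1.400%) + 1.960 × 12.477% = 25.855%.
On $750,000,000: 0.25855 × $750,000,000 = $193,912,500.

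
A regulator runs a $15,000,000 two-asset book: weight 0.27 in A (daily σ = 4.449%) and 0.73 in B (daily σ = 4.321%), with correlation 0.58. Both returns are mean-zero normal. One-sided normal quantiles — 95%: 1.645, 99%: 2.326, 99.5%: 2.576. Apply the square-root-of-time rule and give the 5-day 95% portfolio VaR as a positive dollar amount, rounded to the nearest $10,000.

σ_p = √(0.27²·4.449² + 0.73²·4.321² + 2·0.58·0.27·0.73·4.449·4.321) = 3.973%.
σ_{5d} = 3.973% × √5 = 8.884%.
VaR = 1.645 × 8.884% = 14.614%; on $15,000,000 that is $2,192,100.

$2,190,000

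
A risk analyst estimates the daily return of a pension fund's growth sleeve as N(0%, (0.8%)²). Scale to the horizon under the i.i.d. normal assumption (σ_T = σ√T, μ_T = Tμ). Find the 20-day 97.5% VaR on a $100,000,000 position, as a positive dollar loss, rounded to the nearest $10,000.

$7,010,000

At 97.5%, z = 1.960.
σ_{20d} = 0.8% × √20 = 3.578%.
VaR = 1.960 × 3.578% = 7.013%.
On $100,000,000: 0.07013 × $100,000,000 = $7,013,000.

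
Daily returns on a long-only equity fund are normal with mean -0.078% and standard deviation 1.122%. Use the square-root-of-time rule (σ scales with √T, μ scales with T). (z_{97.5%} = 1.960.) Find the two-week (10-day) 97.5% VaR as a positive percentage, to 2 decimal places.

σ_{10d} = 1.122% × √10 = 3.548%; μ_{10d} = 10 × -0.078% = -0.780%.
VaR = −(-0.780%) + 1.960 × 3.548% = 7.734%.

7.73%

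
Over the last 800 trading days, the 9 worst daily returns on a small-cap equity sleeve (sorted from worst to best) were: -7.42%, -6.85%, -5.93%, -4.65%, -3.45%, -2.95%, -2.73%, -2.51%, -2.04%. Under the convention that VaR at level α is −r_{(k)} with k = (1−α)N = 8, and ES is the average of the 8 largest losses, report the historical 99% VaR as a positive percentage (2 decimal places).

k = 8; the 8th lowest return is -2.51%, so VaR = 2.51%.

2.51%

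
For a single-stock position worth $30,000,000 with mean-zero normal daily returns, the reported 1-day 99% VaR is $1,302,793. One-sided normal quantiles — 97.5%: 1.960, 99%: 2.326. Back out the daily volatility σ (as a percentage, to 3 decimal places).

VaR as a fraction: $1,302,793 / $30,000,000 = 4.343%.
σ = VaR / z = 4.343% / 2.326 = 1.867%.

1.867%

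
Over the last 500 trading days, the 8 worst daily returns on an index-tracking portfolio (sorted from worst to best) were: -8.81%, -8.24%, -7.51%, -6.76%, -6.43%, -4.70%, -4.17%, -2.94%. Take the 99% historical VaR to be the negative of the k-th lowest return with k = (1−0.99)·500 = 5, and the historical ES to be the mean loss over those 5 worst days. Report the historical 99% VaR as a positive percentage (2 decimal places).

6.43%

k = 5; the 5th lowest return is -6.43%, so VaR = 6.43%.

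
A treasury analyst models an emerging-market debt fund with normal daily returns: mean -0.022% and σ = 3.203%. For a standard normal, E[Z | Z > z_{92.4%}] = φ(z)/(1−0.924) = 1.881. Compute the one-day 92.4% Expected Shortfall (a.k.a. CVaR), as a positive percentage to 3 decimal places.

ES = −(-0.022%) + 3.203% × 1.881 = 6.047%.

6.047%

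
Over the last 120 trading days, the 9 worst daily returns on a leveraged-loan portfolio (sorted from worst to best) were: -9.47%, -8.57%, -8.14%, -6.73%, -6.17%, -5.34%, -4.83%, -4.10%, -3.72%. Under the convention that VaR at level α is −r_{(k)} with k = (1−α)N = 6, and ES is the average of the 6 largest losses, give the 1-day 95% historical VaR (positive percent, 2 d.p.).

k = 6; the 6th lowest return is -5.34%, so VaR = 5.34%.

5.34%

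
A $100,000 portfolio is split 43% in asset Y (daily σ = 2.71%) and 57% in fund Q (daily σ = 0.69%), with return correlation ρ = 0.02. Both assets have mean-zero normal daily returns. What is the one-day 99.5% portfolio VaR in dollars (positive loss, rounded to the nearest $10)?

$3,190

σ_p² = 0.43²·2.71² + 0.57²·0.69² + 2·0.02·0.43·0.57·2.71·0.69 = 1.5309 (%²).
σ_p = √1.5309 = 1.237%.
At 99.5%, z = 2.576.
VaR = 2.576 × 1.237% = 3.187%; on $100,000 that is $3,187.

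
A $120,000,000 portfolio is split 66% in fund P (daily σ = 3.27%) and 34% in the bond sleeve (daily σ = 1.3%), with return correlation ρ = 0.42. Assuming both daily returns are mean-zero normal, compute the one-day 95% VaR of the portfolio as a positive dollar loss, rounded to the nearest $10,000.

σ_p² = 0.66²·3.27² + 0.34²·1.3² + 2·0.42·0.66·0.34·3.27·1.3 = 5.6545 (%²).
σ_p = √5.6545 = 2.378%.
At 95%, z = 1.645.
VaR = 1.645 × 2.378% = 3.912%; on $120,000,000 that is $4,694,400.

$4,690,000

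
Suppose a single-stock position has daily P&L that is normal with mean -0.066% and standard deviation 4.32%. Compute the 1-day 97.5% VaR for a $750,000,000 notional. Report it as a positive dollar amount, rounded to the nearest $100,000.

$64,000,000

At 97.5% one-sided, z = 1.960.
VaR = −μ + z·σ = −(-0.066%) + 1.960 × 4.32% = 8.533%.
On $750,000,000: 0.08533 × $750,000,000 = $63,997,500.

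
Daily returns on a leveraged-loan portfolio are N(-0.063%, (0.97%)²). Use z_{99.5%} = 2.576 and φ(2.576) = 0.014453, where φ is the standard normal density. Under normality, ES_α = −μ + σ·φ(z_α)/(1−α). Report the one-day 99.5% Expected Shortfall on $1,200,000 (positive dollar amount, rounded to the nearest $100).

$34,400

Tail multiplier: φ(z)/(1−α) = 0.014453 / 0.005 = 2.891.
ES = −(-0.063%) + 0.97% × 2.891 = 2.867%.
On $1,200,000: 0.02867 × $1,200,000 = $34,404.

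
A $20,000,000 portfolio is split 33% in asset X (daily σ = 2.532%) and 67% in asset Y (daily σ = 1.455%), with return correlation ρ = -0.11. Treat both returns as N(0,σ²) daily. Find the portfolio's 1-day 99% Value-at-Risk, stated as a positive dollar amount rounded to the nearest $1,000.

σ_p² = 0.33²·2.532² + 0.67²·1.455² + 2·-0.11·0.33·0.67·2.532·1.455 = 1.4693 (%²).
σ_p = √1.4693 = 1.212%.
At 99%, z = 2.326.
VaR = 2.326 × 1.212% = 2.819%; on $20,000,000 that is $563,800.

$564,000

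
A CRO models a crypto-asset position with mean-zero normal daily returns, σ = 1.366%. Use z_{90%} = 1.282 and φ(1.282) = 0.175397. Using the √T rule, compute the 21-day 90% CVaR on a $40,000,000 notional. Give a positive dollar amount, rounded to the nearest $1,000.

$4,392,000

σ_{21d} = 1.366% × √21 = 6.260%.
ES multiplier = φ(z)/(1−α) = 0.175397/0.1 = 1.754.
ES = 6.260% × 1.754 = 10.980%; on $40,000,000: $4,392,000.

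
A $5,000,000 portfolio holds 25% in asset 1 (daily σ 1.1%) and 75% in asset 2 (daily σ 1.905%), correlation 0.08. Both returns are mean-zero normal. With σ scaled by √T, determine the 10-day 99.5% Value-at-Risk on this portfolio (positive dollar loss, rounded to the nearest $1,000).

$601,000

σ_p = √(0.25²·1.1² + 0.75²·1.905² + 2·0.08·0.25·0.75·1.1·1.905) = 1.476%.
σ_{10d} = 1.476% × √10 = 4.668%.
z(99.5%) = 2.576.
VaR = 2.576 × 4.668% = 12.025%; on $5,000,000 that is $601,250.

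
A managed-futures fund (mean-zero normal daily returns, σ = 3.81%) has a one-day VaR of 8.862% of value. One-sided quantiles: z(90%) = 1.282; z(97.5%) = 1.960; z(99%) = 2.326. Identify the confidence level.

Implied z = VaR/σ = 8.862 / 3.81 = 2.326.
This matches z(99%) = 2.326.

99%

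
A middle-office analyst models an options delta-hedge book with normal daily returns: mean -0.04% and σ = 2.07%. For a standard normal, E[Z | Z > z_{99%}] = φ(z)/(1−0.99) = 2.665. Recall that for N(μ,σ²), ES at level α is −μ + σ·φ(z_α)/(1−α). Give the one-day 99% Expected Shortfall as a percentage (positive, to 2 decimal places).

ES = −(-0.04%) + 2.07% × 2.665 = 5.557%.

5.56%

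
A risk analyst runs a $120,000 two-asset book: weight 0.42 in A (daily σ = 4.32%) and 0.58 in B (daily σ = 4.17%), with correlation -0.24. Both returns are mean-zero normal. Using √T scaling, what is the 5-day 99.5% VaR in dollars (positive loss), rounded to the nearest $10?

σ_p = √(0.42²·4.32² + 0.58²·4.17² + 2·-0.24·0.42·0.58·4.32·4.17) = 2.652%.
σ_{5d} = 2.652% × √5 = 5.930%.
z(99.5%) = 2.576.
VaR = 2.576 × 5.930% = 15.276%; on $120,000 that is $18,331.

$18,330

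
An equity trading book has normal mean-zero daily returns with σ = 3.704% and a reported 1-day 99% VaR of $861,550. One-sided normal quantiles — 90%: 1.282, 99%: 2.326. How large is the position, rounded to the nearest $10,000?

VaR as a fraction of value: z·σ = 2.326 × 3.704% = 8.6155%.
Position = $861,550 / 0.086155 = $9,999,995.

$10,000,000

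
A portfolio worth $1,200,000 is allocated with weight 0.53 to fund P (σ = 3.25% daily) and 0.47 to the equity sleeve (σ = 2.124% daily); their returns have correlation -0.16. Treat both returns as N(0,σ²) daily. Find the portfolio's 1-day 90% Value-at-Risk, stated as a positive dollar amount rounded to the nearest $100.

σ_p² = 0.53²·3.25² + 0.47²·2.124² + 2·-0.16·0.53·0.47·3.25·2.124 = 3.4133 (%²).
σ_p = √3.4133 = 1.848%.
At 90%, z = 1.282.
VaR = 1.282 × 1.848% = 2.369%; on $1,200,000 that is $28,428.

$28,400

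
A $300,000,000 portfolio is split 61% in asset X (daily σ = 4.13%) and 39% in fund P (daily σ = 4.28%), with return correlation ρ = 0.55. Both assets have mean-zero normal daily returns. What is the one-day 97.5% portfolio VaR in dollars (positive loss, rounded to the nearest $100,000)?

σ_p² = 0.61²·4.13² + 0.39²·4.28² + 2·0.55·0.61·0.39·4.13·4.28 = 13.7588 (%²).
σ_p = √13.7588 = 3.709%.
At 97.5%, z = 1.960.
VaR = 1.960 × 3.709% = 7.270%; on $300,000,000 that is $21,810,000.

$21,800,000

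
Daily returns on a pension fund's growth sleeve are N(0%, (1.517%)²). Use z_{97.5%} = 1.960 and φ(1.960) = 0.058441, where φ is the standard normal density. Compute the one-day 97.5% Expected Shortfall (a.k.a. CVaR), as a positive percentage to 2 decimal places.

3.55%

Tail multiplier: φ(z)/(1−α) = 0.058441 / 0.025 = 2.338.
ES = 1.517% × 2.338 = 3.547%.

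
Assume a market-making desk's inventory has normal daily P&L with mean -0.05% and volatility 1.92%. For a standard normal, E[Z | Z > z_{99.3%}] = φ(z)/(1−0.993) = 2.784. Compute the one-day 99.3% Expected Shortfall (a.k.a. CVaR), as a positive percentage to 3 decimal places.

5.395%

ES = −(-0.05%) + 1.92% × 2.784 = 5.395%.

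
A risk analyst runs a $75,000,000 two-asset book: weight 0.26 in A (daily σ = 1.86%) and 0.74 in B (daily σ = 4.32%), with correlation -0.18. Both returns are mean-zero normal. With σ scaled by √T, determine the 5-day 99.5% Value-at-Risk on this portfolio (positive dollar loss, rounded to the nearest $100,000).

$13,600,000

σ_p = √(0.26²·1.86² + 0.74²·4.32² + 2·-0.18·0.26·0.74·1.86·4.32) = 3.146%.
σ_{5d} = 3.146% × √5 = 7.035%.
z(99.5%) = 2.576.
VaR = 2.576 × 7.035% = 18.122%; on $75,000,000 that is $13,591,500.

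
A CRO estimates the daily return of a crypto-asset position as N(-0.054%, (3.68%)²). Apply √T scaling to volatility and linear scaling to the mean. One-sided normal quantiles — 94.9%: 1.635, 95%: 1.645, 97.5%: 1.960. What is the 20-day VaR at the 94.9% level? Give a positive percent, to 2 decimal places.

σ_{20d} = 3.68% × √20 = 16.457%; μ_{20d} = 20 × -0.054% = -1.080%.
VaR = −(-1.080%) + 1.635 × 16.457% = 27.987%.

27.99%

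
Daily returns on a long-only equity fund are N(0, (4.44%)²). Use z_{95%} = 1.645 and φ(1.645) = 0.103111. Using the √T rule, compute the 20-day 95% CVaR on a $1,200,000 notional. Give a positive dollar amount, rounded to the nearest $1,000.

σ_{20d} = 4.44% × √20 = 19.856%.
ES multiplier = φ(z)/(1−α) = 0.103111/0.05 = 2.062.
ES = 19.856% × 2.062 = 40.943%; on $1,200,000: $491,316.

$491,000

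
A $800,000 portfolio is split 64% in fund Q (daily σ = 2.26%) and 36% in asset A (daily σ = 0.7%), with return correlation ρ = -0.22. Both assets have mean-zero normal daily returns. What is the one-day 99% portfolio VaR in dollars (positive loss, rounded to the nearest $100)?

σ_p² = 0.64²·2.26² + 0.36²·0.7² + 2·-0.22·0.64·0.36·2.26·0.7 = 1.9952 (%²).
σ_p = √1.9952 = 1.413%.
At 99%, z = 2.326.
VaR = 2.326 × 1.413% = 3.287%; on $800,000 that is $26,296.

$26,300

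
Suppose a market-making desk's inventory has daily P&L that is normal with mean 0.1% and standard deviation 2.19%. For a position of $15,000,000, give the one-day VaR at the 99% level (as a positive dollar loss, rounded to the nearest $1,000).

$749,000

At 99% one-sided, z = 2.326.
VaR = −μ + z·σ = −(0.1%) + 2.326 × 2.19% = 4.994%.
On $15,000,000: 0.04994 × $15,000,000 = $749,100.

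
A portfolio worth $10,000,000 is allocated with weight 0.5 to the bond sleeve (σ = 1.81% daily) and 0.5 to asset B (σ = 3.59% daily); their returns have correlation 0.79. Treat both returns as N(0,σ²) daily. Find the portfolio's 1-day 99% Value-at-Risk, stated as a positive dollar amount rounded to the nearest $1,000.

σ_p² = 0.5²·1.81² + 0.5²·3.59² + 2·0.79·0.5·0.5·1.81·3.59 = 6.6077 (%²).
σ_p = √6.6077 = 2.571%.
At 99%, z = 2.326.
VaR = 2.326 × 2.571% = 5.980%; on $10,000,000 that is $598,000.

$598,000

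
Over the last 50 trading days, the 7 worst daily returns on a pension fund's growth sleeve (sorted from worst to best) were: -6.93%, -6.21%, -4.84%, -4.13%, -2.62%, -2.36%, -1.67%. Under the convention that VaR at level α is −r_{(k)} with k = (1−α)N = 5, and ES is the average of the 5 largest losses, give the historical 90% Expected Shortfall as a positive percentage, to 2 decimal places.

4.95%

The 5 worst returns sum to -24.73%.
ES = −(-24.73%) / 5 = 4.946% ≈ 4.95%.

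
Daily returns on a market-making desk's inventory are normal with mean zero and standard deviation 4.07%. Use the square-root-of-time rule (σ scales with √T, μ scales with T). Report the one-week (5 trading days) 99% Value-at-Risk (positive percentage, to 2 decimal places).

At 99%, z = 2.326.
σ_{5d} = 4.07% × √5 = 9.101%.
VaR = 2.326 × 9.101% = 21.169%.

21.17%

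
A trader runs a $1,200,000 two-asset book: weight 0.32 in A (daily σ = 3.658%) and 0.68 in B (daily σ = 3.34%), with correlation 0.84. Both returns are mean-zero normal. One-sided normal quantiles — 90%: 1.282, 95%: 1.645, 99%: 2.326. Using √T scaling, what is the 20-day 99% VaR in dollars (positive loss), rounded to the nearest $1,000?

$414,000

σ_p = √(0.32²·3.658² + 0.68²·3.34² + 2·0.84·0.32·0.68·3.658·3.34) = 3.316%.
σ_{20d} = 3.316% × √20 = 14.830%.
VaR = 2.326 × 14.830% = 34.495%; on $1,200,000 that is $413,940.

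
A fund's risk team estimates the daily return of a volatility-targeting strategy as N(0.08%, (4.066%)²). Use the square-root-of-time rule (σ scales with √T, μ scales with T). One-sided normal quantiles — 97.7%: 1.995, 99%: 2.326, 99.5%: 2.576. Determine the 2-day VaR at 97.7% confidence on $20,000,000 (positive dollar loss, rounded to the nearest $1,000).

$2,262,000

σ_{2d} = 4.066% × √2 = 5.750%; μ_{2d} = 2 × 0.08% = 0.160%.
VaR = −(0.160%) + 1.995 × 5.750% = 11.311%.
On $20,000,000: 0.11311 × $20,000,000 = $2,262,200.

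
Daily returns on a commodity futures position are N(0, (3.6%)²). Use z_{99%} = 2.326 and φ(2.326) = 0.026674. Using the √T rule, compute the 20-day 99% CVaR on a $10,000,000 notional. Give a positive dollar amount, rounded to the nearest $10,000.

σ_{20d} = 3.6% × √20 = 16.100%.
ES multiplier = φ(z)/(1−α) = 0.026674/0.01 = 2.667.
ES = 16.100% × 2.667 = 42.939%; on $10,000,000: $4,293,900.

$4,290,000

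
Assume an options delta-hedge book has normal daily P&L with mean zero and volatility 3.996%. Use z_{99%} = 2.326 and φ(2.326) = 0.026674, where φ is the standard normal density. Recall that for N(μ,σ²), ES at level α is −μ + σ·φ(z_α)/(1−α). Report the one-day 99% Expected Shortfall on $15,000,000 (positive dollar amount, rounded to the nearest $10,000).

Tail multiplier: φ(z)/(1−α) = 0.026674 / 0.01 = 2.667.
ES = 3.996% × 2.667 = 10.657%.
On $15,000,000: 0.10657 × $15,000,000 = $1,598,550.

$1,600,000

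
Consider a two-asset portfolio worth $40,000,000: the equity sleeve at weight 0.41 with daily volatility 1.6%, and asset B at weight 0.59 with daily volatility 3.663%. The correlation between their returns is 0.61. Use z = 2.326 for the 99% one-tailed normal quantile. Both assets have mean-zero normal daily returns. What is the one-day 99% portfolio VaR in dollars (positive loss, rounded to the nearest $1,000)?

σ_p² = 0.41²·1.6² + 0.59²·3.663² + 2·0.61·0.41·0.59·1.6·3.663 = 6.8306 (%²).
σ_p = √6.8306 = 2.614%.
VaR = 2.326 × 2.614% = 6.080%; on $40,000,000 that is $2,432,000.

$2,432,000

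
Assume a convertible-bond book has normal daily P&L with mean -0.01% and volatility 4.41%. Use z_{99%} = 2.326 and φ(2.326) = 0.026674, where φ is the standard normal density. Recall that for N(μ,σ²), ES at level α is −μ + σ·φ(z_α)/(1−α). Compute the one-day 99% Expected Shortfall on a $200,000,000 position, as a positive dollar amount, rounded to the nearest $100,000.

Tail multiplier: φ(z)/(1−α) = 0.026674 / 0.01 = 2.667.
ES = −(-0.01%) + 4.41% × 2.667 = 11.771%.
On $200,000,000: 0.11771 × $200,000,000 = $23,542,000.

$23,500,000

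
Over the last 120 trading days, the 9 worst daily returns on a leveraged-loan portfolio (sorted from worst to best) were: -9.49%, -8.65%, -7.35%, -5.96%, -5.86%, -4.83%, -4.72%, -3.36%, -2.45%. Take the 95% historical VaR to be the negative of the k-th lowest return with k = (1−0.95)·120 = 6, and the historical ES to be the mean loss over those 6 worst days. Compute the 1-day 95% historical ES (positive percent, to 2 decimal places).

7.02%

The 6 worst returns sum to -42.14%.
ES = −(-42.14%) / 6 = 7.0233…% ≈ 7.02%.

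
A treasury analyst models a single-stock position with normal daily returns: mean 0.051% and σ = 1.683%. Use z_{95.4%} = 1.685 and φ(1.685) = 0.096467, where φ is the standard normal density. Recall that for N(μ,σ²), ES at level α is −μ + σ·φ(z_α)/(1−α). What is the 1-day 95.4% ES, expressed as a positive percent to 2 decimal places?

3.48%

Tail multiplier: φ(z)/(1−α) = 0.096467 / 0.046 = 2.097.
ES = −(0.051%) + 1.683% × 2.097 = 3.478%.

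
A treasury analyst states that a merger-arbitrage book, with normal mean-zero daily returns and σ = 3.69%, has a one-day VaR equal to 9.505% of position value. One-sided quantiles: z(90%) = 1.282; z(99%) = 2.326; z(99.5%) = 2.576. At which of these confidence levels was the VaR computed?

Implied z = VaR/σ = 9.505 / 3.69 = 2.576.
This matches z(99.5%) = 2.576.

99.5%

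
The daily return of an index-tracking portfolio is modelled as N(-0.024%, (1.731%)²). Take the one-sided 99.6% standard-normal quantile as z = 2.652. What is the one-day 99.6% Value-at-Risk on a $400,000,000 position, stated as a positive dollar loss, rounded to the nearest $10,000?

VaR = −μ + z·σ = −(-0.024%) + 2.652 × 1.731% = 4.615%.
On $400,000,000: 0.04615 × $400,000,000 = $18,460,000.

$18,460,000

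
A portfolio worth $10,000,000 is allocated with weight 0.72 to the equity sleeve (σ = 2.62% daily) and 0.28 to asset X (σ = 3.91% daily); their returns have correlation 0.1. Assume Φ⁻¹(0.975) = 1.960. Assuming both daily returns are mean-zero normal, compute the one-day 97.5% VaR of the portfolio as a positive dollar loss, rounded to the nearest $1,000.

$446,000

σ_p² = 0.72²·2.62² + 0.28²·3.91² + 2·0.1·0.72·0.28·2.62·3.91 = 5.1701 (%²).
σ_p = √5.1701 = 2.274%.
VaR = 1.960 × 2.274% = 4.457%; on $10,000,000 that is $445,700.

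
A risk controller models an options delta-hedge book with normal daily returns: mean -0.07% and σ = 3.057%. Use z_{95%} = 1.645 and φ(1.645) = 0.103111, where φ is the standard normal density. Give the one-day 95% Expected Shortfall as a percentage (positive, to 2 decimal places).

6.37%

Tail multiplier: φ(z)/(1−α) = 0.103111 / 0.05 = 2.062.
ES = −(-0.07%) + 3.057% × 2.062 = 6.374%.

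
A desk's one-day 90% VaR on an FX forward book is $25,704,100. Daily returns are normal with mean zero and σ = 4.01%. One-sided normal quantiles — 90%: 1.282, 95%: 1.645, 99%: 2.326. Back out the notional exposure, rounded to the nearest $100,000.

$500,000,000

VaR as a fraction of value: z·σ = 1.282 × 4.01% = 5.14082%.
Position = $25,704,100 / 0.0514082 = $500,000,000.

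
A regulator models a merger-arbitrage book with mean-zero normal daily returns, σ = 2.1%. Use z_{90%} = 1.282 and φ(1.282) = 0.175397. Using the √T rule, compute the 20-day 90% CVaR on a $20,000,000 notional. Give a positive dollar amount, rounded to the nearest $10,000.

$3,290,000

σ_{20d} = 2.1% × √20 = 9.391%.
ES multiplier = φ(z)/(1−α) = 0.175397/0.1 = 1.754.
ES = 9.391% × 1.754 = 16.472%; on $20,000,000: $3,294,400.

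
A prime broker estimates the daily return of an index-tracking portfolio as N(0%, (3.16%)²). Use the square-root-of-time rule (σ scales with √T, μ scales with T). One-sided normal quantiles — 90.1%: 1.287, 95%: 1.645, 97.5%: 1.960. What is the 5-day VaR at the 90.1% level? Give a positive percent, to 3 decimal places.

σ_{5d} = 3.16% × √5 = 7.066%.
VaR = 1.287 × 7.066% = 9.094%.

9.094%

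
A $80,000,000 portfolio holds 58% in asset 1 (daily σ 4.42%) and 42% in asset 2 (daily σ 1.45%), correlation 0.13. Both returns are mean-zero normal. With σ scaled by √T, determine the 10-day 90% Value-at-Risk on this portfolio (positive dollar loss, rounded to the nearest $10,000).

σ_p = √(0.58²·4.42² + 0.42²·1.45² + 2·0.13·0.58·0.42·4.42·1.45) = 2.711%.
σ_{10d} = 2.711% × √10 = 8.573%.
z(90%) = 1.282.
VaR = 1.282 × 8.573% = 10.991%; on $80,000,000 that is $8,792,800.

$8,790,000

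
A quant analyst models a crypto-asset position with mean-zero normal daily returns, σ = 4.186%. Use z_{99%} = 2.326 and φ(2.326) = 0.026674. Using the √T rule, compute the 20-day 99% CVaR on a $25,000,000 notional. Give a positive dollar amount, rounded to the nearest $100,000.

$12,500,000

σ_{20d} = 4.186% × √20 = 18.720%.
ES multiplier = φ(z)/(1−α) = 0.026674/0.01 = 2.667.
ES = 18.720% × 2.667 = 49.926%; on $25,000,000: $12,481,500.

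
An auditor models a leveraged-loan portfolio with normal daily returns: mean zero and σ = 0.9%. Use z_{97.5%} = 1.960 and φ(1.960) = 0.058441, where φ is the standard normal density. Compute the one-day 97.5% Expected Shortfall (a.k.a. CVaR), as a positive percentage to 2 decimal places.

2.10%

Tail multiplier: φ(z)/(1−α) = 0.058441 / 0.025 = 2.338.
ES = 0.9% × 2.338 = 2.104%.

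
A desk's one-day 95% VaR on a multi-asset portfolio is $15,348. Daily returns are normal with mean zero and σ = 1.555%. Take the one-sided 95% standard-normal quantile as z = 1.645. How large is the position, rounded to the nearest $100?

VaR as a fraction of value: z·σ = 1.645 × 1.555% = 2.55797%.
Position = $15,348 / 0.0255797 = $600,006.

$600,000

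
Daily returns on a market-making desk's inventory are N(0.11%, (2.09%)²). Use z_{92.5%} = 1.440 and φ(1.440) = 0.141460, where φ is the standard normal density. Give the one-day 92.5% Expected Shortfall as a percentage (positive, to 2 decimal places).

Tail multiplier: φ(z)/(1−α) = 0.141460 / 0.075 = 1.886.
ES = −(0.11%) + 2.09% × 1.886 = 3.832%.

3.83%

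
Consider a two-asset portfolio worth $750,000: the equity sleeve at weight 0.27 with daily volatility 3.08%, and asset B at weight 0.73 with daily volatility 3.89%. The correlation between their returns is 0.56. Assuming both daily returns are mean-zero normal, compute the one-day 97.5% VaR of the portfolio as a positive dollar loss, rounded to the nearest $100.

$49,600

σ_p² = 0.27²·3.08² + 0.73²·3.89² + 2·0.56·0.27·0.73·3.08·3.89 = 11.4003 (%²).
σ_p = √11.4003 = 3.376%.
At 97.5%, z = 1.960.
VaR = 1.960 × 3.376% = 6.617%; on $750,000 that is $49,628.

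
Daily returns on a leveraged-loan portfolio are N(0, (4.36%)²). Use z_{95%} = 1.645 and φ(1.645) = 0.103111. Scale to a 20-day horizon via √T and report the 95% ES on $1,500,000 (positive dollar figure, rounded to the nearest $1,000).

σ_{20d} = 4.36% × √20 = 19.499%.
ES multiplier = φ(z)/(1−α) = 0.103111/0.05 = 2.062.
ES = 19.499% × 2.062 = 40.207%; on $1,500,000: $603,105.

$603,000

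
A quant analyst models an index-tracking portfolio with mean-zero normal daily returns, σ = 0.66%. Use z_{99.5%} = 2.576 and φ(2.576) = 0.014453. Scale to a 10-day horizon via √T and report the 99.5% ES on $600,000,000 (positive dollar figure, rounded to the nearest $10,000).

σ_{10d} = 0.66% × √10 = 2.087%.
ES multiplier = φ(z)/(1−α) = 0.014453/0.005 = 2.891.
ES = 2.087% × 2.891 = 6.034%; on $600,000,000: $36,204,000.

$36,200,000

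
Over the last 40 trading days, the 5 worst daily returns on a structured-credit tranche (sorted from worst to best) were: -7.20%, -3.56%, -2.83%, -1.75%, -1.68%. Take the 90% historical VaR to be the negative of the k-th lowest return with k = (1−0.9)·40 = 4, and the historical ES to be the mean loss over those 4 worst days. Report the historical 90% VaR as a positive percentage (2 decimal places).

1.75%

k = 4; the 4th lowest return is -1.75%, so VaR = 1.75%.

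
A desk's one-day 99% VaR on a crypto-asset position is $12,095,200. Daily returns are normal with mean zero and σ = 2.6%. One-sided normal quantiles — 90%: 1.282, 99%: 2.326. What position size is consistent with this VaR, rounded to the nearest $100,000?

$200,000,000

VaR as a fraction of value: z·σ = 2.326 × 2.6% = 6.0476%.
Position = $12,095,200 / 0.060476 = $200,000,000.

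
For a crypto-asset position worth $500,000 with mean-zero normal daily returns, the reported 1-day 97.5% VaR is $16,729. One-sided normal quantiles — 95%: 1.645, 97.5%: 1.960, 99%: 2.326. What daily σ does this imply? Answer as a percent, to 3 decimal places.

1.707%

VaR as a fraction: $16,729 / $500,000 = 3.346%.
σ = VaR / z = 3.346% / 1.960 = 1.707%.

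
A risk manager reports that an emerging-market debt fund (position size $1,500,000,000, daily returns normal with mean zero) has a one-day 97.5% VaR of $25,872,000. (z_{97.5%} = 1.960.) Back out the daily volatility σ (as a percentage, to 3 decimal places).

VaR as a fraction: $25,872,000 / $1,500,000,000 = 1.725%.
σ = VaR / z = 1.725% / 1.960 = 0.880%.

0.880%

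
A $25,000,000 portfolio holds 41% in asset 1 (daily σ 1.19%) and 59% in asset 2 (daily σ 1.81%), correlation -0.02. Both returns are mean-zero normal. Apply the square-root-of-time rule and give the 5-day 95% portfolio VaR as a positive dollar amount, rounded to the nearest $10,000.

σ_p = √(0.41²·1.19² + 0.59²·1.81² + 2·-0.02·0.41·0.59·1.19·1.81) = 1.165%.
σ_{5d} = 1.165% × √5 = 2.605%.
z(95%) = 1.645.
VaR = 1.645 × 2.605% = 4.285%; on $25,000,000 that is $1,071,250.

$1,070,000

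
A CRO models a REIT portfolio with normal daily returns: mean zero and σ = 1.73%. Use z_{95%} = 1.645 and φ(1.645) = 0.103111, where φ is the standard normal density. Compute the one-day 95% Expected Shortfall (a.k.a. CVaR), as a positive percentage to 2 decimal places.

Tail multiplier: φ(z)/(1−α) = 0.103111 / 0.05 = 2.062.
ES = 1.73% × 2.062 = 3.567%.

3.57%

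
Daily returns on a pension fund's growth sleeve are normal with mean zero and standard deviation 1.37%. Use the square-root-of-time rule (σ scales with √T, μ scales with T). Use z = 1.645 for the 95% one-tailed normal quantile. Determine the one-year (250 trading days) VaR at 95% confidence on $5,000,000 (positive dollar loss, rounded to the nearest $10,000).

$1,780,000

σ_{250d} = 1.37% × √250 = 21.662%.
VaR = 1.645 × 21.662% = 35.634%.
On $5,000,000: 0.35634 × $5,000,000 = $1,781,700.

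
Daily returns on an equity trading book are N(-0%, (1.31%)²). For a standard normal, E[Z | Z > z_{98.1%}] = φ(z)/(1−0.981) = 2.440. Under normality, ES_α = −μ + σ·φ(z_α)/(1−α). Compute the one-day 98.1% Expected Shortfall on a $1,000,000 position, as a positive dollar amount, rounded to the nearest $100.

ES = 1.31% × 2.440 = 3.196%.
On $1,000,000: 0.03196 × $1,000,000 = $31,960.

$32,000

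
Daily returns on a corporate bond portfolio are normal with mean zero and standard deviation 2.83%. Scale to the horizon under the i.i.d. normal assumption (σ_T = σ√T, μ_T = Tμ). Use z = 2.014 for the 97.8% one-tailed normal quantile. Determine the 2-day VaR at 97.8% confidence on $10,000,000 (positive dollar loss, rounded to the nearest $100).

σ_{2d} = 2.83% × √2 = 4.002%.
VaR = 2.014 × 4.002% = 8.060%.
On $10,000,000: 0.08060 × $10,000,000 = $806,000.

$806,000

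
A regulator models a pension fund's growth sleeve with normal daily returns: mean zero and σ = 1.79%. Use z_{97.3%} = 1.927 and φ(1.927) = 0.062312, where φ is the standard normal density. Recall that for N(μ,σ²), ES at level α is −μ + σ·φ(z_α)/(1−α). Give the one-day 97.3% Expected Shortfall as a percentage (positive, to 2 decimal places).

4.13%

Tail multiplier: φ(z)/(1−α) = 0.062312 / 0.027 = 2.308.
ES = 1.79% × 2.308 = 4.131%.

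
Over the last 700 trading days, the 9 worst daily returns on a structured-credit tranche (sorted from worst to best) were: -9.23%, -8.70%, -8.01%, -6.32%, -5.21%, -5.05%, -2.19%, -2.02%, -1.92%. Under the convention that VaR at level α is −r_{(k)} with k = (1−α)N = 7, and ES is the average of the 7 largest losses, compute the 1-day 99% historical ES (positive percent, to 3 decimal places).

6.387%

The 7 worst returns sum to -44.71%.
ES = −(-44.71%) / 7 = 6.3871…% ≈ 6.387%.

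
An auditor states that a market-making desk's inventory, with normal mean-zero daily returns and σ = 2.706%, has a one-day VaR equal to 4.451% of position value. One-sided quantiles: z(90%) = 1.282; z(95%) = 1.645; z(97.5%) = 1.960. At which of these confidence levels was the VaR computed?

95%

Implied z = VaR/σ = 4.451 / 2.706 = 1.645.
This matches z(95%) = 1.645.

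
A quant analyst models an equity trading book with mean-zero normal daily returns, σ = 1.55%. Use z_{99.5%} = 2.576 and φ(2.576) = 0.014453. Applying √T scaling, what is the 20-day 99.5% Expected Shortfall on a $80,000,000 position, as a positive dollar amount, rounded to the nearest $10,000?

σ_{20d} = 1.55% × √20 = 6.932%.
ES multiplier = φ(z)/(1−α) = 0.014453/0.005 = 2.891.
ES = 6.932% × 2.891 = 20.040%; on $80,000,000: $16,032,000.

$16,030,000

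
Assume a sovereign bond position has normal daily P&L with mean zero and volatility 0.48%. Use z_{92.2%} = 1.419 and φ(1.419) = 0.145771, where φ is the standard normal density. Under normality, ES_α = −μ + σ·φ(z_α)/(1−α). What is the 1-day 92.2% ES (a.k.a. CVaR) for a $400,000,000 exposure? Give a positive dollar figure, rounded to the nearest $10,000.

Tail multiplier: φ(z)/(1−α) = 0.145771 / 0.078 = 1.869.
ES = 0.48% × 1.869 = 0.897%.
On $400,000,000: 0.00897 × $400,000,000 = $3,588,000.

$3,590,000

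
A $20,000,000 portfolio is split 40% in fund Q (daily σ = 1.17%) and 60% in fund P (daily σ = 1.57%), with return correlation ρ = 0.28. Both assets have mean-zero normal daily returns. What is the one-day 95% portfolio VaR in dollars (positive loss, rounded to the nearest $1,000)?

σ_p² = 0.4²·1.17² + 0.6²·1.57² + 2·0.28·0.4·0.6·1.17·1.57 = 1.3533 (%²).
σ_p = √1.3533 = 1.163%.
At 95%, z = 1.645.
VaR = 1.645 × 1.163% = 1.913%; on $20,000,000 that is $382,600.

$383,000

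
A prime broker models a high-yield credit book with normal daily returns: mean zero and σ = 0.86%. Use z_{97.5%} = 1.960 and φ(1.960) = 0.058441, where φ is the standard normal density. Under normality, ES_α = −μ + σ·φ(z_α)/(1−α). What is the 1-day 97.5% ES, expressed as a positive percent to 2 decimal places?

2.01%

Tail multiplier: φ(z)/(1−α) = 0.058441 / 0.025 = 2.338.
ES = 0.86% × 2.338 = 2.011%.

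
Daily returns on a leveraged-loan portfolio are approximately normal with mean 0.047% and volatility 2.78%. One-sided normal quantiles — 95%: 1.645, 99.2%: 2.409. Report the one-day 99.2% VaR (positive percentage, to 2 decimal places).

6.65%

VaR = −μ + z·σ = −(0.047%) + 2.409 × 2.78% = 6.650%.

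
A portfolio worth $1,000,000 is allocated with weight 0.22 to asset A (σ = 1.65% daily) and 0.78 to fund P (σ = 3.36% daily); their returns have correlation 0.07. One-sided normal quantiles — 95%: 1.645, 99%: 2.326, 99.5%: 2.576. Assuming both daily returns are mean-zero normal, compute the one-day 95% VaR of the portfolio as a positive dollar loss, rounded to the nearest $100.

σ_p² = 0.22²·1.65² + 0.78²·3.36² + 2·0.07·0.22·0.78·1.65·3.36 = 7.1336 (%²).
σ_p = √7.1336 = 2.671%.
VaR = 1.645 × 2.671% = 4.394%; on $1,000,000 that is $43,940.

$43,900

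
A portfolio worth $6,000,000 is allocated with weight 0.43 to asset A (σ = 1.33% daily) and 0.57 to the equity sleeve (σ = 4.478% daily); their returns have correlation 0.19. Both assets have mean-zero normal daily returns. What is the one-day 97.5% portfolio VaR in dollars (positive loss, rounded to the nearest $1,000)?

$320,000

σ_p² = 0.43²·1.33² + 0.57²·4.478² + 2·0.19·0.43·0.57·1.33·4.478 = 7.3968 (%²).
σ_p = √7.3968 = 2.720%.
At 97.5%, z = 1.960.
VaR = 1.960 × 2.720% = 5.331%; on $6,000,000 that is $319,860.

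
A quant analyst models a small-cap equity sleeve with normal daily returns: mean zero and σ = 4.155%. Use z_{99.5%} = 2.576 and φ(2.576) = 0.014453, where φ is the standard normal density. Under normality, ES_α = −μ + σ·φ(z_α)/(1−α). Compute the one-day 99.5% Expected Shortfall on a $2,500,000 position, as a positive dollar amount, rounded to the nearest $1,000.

Tail multiplier: φ(z)/(1−α) = 0.014453 / 0.005 = 2.891.
ES = 4.155% × 2.891 = 12.012%.
On $2,500,000: 0.12012 × $2,500,000 = $300,300.

$300,000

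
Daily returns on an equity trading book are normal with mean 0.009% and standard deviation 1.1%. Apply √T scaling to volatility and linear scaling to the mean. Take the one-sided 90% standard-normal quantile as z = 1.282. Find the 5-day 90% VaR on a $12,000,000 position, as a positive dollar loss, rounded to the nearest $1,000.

$373,000

σ_{5d} = 1.1% × √5 = 2.460%; μ_{5d} = 5 × 0.009% = 0.045%.
VaR = −(0.045%) + 1.282 × 2.460% = 3.109%.
On $12,000,000: 0.03109 × $12,000,000 = $373,080.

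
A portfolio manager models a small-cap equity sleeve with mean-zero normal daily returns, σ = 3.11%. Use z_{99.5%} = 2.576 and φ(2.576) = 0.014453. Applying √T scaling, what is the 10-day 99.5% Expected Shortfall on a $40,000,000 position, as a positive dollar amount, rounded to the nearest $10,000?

σ_{10d} = 3.11% × √10 = 9.835%.
ES multiplier = φ(z)/(1−α) = 0.014453/0.005 = 2.891.
ES = 9.835% × 2.891 = 28.433%; on $40,000,000: $11,373,200.

$11,370,000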